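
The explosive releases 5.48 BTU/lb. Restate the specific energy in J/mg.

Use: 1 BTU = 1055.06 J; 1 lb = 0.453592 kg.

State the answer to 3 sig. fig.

0.0127 J/mg

5.48 BTU/lb × 1055.06 J/BTU ÷ 0.453592 kg/lb = 12746.5 J/kg
12746.5 J/kg × 10⁻⁶ kg/mg = 0.0127465 J/mg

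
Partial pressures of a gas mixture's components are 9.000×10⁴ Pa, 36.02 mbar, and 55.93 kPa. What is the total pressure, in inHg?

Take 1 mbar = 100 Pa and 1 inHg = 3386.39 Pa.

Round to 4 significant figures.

9.000×10⁴ Pa (already Pa)
36.02 mbar × 100 = 3602 Pa
55.93 kPa × 1000 = 55930 Pa
Total: 90000 + 3602 + 55930 = 149532 Pa
In inHg: 149532 / 3386.39 = 44.1568 inHg

44.16 inHg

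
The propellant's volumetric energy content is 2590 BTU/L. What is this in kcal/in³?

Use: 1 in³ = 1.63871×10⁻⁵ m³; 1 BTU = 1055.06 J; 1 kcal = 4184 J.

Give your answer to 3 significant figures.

2590 BTU/L × 1055.06 J/BTU ÷ 0.001 m³/L = 2.73261×10⁹ J/m³
2.73261×10⁹ J/m³ ÷ 4184 J/kcal × 1.63871×10⁻⁵ m³/in³ = 10.7026 kcal/in³

10.7 kcal/in³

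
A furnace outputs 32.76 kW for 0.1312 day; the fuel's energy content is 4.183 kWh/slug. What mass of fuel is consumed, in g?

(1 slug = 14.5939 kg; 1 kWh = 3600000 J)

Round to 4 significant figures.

32.76 kW → 32760 W
0.1312 day → 11335.7 s
E = P × t = 32760 × 11335.7 = 3.71358×10⁸ J
4.183 kWh/slug → 1.03186×10⁶ J/kg
m = E / e_s = 3.71358×10⁸ / 1.03186×10⁶ = 359.892 kg
In g: 359.892 / 0.001 = 359892 g

3.599×10⁵ g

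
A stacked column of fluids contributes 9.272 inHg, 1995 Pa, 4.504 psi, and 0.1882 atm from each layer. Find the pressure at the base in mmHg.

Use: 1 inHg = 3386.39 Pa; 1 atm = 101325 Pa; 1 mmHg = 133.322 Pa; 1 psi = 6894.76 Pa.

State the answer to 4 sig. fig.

9.272 inHg × 3386.39 = 31398.6 Pa
1995 Pa (already Pa)
4.504 psi × 6894.76 = 31054 Pa
0.1882 atm × 101325 = 19069.4 Pa
Sum: 31398.6 + 1995 + 31054 + 19069.4 = 83517 Pa
In mmHg: 83517 / 133.322 = 626.431 mmHg

626.4 mmHg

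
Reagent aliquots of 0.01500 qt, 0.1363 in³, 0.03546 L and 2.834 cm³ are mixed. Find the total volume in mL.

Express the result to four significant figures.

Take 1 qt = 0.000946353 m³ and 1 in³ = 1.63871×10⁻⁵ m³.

54.72 mL

0.01500 qt × 0.000946353 = 1.41953×10⁻⁵ m³
0.1363 in³ × 1.63871×10⁻⁵ = 2.23356×10⁻⁶ m³
0.03546 L × 0.001 = 3.546×10⁻⁵ m³
2.834 cm³ × 10⁻⁶ = 2.834×10⁻⁶ m³
Sum: 1.41953×10⁻⁵ + 2.23356×10⁻⁶ + 3.546×10⁻⁵ + 2.834×10⁻⁶ = 5.47229×10⁻⁵ m³
In mL: 5.47229×10⁻⁵ / 10⁻⁶ = 54.7229 mL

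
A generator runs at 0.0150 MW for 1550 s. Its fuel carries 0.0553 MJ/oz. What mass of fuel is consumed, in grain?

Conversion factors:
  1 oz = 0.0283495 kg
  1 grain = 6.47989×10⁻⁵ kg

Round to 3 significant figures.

0.0150 MW → 15000 W
E = P × t = 15000 × 1550 = 2.325×10⁷ J
0.0553 MJ/oz → 1.95065×10⁶ J/kg
m = E / e_s = 2.325×10⁷ / 1.95065×10⁶ = 11.9191 kg
In grain: 11.9191 / 6.47989×10⁻⁵ = 183940 grain

1.84×10⁵ grain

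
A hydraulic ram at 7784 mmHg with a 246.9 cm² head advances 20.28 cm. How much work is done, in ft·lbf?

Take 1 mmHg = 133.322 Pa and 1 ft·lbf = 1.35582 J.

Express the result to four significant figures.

7784 mmHg → 1.03778×10⁶ Pa
246.9 cm² → 0.02469 m²
F = P × A = 1.03778×10⁶ × 0.02469 = 25622.8 N
20.28 cm → 0.2028 m
W = F × d = 25622.8 × 0.2028 = 5196.3 J
In ft·lbf: 5196.3 / 1.35582 = 3832.59 ft·lbf

3833 ft·lbf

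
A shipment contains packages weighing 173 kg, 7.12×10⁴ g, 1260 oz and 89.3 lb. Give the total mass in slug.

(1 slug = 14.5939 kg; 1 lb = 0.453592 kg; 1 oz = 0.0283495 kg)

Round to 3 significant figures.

22.0 slug

173 kg (already kg)
7.12×10⁴ g × 0.001 = 71.2 kg
1260 oz × 0.0283495 = 35.7204 kg
89.3 lb × 0.453592 = 40.5058 kg
Sum: 173 + 71.2 + 35.7204 + 40.5058 = 320.426 kg
In slug: 320.426 / 14.5939 = 21.9562 slug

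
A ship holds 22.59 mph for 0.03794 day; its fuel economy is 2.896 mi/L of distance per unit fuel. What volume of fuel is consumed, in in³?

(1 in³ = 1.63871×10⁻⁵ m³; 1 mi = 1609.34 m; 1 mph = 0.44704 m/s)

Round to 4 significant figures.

433.4 in³

22.59 mph → 10.0986 m/s
0.03794 day → 3278.02 s
d = v × t = 10.0986 × 3278.02 = 33103.4 m
2.896 mi/L → 4.66065×10⁶ m/m³
V = d / (distance per unit fuel) = 33103.4 / 4.66065×10⁶ = 0.00710274 m³
In in³: 0.00710274 / 1.63871×10⁻⁵ = 433.435 in³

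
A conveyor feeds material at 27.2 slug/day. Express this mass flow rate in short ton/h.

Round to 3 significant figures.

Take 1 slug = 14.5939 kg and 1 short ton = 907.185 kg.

0.0182 short ton/h

27.2 slug/day × 14.5939 kg/slug ÷ 86400 s/day = 0.00459438 kg/s
0.00459438 kg/s ÷ 907.185 kg/short ton × 3600 s/h = 0.018232 short ton/h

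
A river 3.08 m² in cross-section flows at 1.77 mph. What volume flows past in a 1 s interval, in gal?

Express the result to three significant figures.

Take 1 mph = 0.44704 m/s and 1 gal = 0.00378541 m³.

644 gal

1.77 mph × 0.44704 = 0.791261 m/s
V = v × A × t = 0.791261 m/s × 3.08 m² × 1 s = 2.43708 m³
2.43708 m³ ÷ (0.00378541 m³/gal) = 643.809 gal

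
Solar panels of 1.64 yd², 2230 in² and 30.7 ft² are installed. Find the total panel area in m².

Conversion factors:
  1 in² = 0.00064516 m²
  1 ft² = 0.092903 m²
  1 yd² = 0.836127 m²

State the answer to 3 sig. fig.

5.66 m²

1.64 yd² × 0.836127 → 1.37125 m²
2230 in² × 0.00064516 → 1.43871 m²
30.7 ft² × 0.092903 → 2.85212 m²
Sum: 1.37125 + 1.43871 + 2.85212 = 5.66208 m²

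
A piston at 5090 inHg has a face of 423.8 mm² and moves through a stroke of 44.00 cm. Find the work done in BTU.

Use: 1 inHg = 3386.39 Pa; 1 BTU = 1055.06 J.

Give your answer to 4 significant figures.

3.046 BTU

5090 inHg → 1.72367×10⁷ Pa
423.8 mm² → 4.238×10⁻⁴ m²
F = P × A = 1.72367×10⁷ × 4.238×10⁻⁴ = 7304.91 N
44.00 cm → 0.44 m
W = F × d = 7304.91 × 0.44 = 3214.16 J
In BTU: 3214.16 / 1055.06 = 3.04642 BTU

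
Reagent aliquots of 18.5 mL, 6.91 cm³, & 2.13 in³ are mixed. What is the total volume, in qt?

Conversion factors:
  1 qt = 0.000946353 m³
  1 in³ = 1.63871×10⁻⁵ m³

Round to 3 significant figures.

18.5 mL × 10⁻⁶ = 1.85×10⁻⁵ m³
6.91 cm³ × 10⁻⁶ = 6.91×10⁻⁶ m³
2.13 in³ × 1.63871×10⁻⁵ = 3.49045×10⁻⁵ m³
Sum: 1.85×10⁻⁵ + 6.91×10⁻⁶ + 3.49045×10⁻⁵ = 6.03145×10⁻⁵ m³
In qt: 6.03145×10⁻⁵ / 0.000946353 = 0.0637336 qt

0.0637 qt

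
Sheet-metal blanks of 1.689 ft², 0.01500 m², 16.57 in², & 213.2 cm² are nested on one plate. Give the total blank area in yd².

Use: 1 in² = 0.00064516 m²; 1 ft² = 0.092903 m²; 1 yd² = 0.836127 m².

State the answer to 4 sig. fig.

0.2439 yd²

1.689 ft² × 0.092903 = 0.156913 m²
0.01500 m² (already m²)
16.57 in² × 0.00064516 = 0.0106903 m²
213.2 cm² × 0.0001 = 0.02132 m²
Combined: 0.156913 + 0.015 + 0.0106903 + 0.02132 = 0.203923 m²
In yd²: 0.203923 / 0.836127 = 0.24389 yd²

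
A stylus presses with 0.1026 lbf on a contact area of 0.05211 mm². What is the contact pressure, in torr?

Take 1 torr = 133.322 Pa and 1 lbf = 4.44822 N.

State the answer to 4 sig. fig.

0.1026 lbf × 4.44822 = 0.456387 N
0.05211 mm² × 10⁻⁶ = 5.211×10⁻⁸ m²
P = F / A = 0.456387 N / 5.211×10⁻⁸ m² = 8.75815×10⁶ Pa
8.75815×10⁶ Pa ÷ (133.322 Pa/torr) = 65691.7 torr

6.569×10⁴ torr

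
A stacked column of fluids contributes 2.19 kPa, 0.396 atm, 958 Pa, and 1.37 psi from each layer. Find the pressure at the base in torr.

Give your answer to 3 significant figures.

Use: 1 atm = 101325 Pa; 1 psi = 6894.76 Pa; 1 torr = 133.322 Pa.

395 torr

2.19 kPa × 1000 → 2190 Pa
0.396 atm × 101325 → 40124.7 Pa
958 Pa (already Pa)
1.37 psi × 6894.76 → 9445.82 Pa
Combined: 2190 + 40124.7 + 958 + 9445.82 = 52718.5 Pa
In torr: 52718.5 / 133.322 = 395.422 torr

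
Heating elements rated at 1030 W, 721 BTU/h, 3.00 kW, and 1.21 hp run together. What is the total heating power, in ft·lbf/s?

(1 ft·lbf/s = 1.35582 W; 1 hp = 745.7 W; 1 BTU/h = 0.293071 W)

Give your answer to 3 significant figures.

1030 W (already W)
721 BTU/h × 0.293071 = 211.304 W
3.00 kW × 1000 = 3000 W
1.21 hp × 745.7 = 902.297 W
Total: 1030 + 211.304 + 3000 + 902.297 = 5143.6 W
In ft·lbf/s: 5143.6 / 1.35582 = 3793.72 ft·lbf/s

3790 ft·lbf/s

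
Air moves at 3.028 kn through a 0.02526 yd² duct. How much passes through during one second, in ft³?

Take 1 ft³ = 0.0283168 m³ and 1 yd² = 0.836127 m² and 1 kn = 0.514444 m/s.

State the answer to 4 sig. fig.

1.162 ft³

3.028 kn × 0.514444 = 1.55774 m/s
0.02526 yd² × 0.836127 = 0.0211206 m²
V = v × A × t = 1.55774 m/s × 0.0211206 m² × 1 s = 0.0329004 m³
0.0329004 m³ ÷ (0.0283168 m³/ft³) = 1.16187 ft³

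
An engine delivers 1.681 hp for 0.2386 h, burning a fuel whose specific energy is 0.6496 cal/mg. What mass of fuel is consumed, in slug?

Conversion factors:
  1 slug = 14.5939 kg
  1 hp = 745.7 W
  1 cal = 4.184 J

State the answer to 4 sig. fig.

1.681 hp → 1253.52 W
0.2386 h → 858.96 s
E = P × t = 1253.52 × 858.96 = 1.07672×10⁶ J
0.6496 cal/mg → 2.71793×10⁶ J/kg
m = E / e_s = 1.07672×10⁶ / 2.71793×10⁶ = 0.396154 kg
In slug: 0.396154 / 14.5939 = 0.0271452 slug

0.02715 slug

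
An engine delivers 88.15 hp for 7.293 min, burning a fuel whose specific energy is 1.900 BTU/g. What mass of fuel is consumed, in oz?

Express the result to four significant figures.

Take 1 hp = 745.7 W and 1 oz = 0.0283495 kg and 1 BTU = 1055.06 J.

506.1 oz

88.15 hp → 65733.5 W
7.293 min → 437.58 s
E = P × t = 65733.5 × 437.58 = 2.87637×10⁷ J
1.900 BTU/g → 2.00461×10⁶ J/kg
m = E / e_s = 2.87637×10⁷ / 2.00461×10⁶ = 14.3488 kg
In oz: 14.3488 / 0.0283495 = 506.139 oz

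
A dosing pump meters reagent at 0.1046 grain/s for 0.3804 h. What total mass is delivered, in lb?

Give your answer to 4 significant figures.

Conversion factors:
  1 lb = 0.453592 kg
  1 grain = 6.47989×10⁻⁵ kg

0.02046 lb

0.1046 grain/s → 6.77796×10⁻⁶ kg/s
0.3804 h → 1369.44 s
m = ṁ × t = 6.77796×10⁻⁶ × 1369.44 = 0.00928201 kg
In lb: 0.00928201 / 0.453592 = 0.0204633 lb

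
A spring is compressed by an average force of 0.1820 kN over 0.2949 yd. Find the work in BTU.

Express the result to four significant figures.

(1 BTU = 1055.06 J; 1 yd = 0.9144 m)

0.04652 BTU

0.1820 kN × 1000 = 182 N
0.2949 yd × 0.9144 = 0.269657 m
W = F × d = 182 N × 0.269657 m = 49.0776 J
49.0776 J ÷ (1055.06 J/BTU) = 0.0465164 BTU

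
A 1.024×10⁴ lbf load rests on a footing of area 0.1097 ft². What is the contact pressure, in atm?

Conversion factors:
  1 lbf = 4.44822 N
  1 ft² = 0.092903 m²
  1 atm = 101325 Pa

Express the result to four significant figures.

44.11 atm

1.024×10⁴ lbf × 4.44822 = 45549.8 N
0.1097 ft² × 0.092903 = 0.0101915 m²
P = F / A = 45549.8 N / 0.0101915 m² = 4.46939×10⁶ Pa
4.46939×10⁶ Pa ÷ (101325 Pa/atm) = 44.1094 atm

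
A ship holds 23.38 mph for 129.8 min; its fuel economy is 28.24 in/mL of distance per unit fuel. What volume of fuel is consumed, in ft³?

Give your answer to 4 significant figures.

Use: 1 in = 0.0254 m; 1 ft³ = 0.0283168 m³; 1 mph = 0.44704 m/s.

4.008 ft³

23.38 mph → 10.4518 m/s
129.8 min → 7788 s
d = v × t = 10.4518 × 7788 = 81398.6 m
28.24 in/mL → 717296 m/m³
V = d / (distance per unit fuel) = 81398.6 / 717296 = 0.11348 m³
In ft³: 0.11348 / 0.0283168 = 4.00751 ft³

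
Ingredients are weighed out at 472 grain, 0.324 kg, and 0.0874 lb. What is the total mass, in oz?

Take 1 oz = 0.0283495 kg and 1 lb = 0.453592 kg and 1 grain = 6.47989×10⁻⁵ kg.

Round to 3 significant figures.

13.9 oz

472 grain × 6.47989×10⁻⁵ = 0.0305851 kg
0.324 kg (already kg)
0.0874 lb × 0.453592 = 0.0396439 kg
Total: 0.0305851 + 0.324 + 0.0396439 = 0.394229 kg
In oz: 0.394229 / 0.0283495 = 13.906 oz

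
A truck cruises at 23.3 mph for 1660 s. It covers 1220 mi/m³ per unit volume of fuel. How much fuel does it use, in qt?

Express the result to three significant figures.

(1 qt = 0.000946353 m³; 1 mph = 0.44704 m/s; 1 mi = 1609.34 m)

9.31 qt

23.3 mph → 10.416 m/s
d = v × t = 10.416 × 1660 = 17290.6 m
1220 mi/m³ → 1.96339×10⁶ m/m³
V = d / (distance per unit fuel) = 17290.6 / 1.96339×10⁶ = 0.0088065 m³
In qt: 0.0088065 / 0.000946353 = 9.30572 qt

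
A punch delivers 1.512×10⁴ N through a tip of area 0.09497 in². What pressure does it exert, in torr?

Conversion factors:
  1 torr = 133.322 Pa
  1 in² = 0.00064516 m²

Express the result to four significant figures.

0.09497 in² × 0.00064516 → 6.12708×10⁻⁵ m²
P = F / A = 15120 N / 6.12708×10⁻⁵ m² = 2.46773×10⁸ Pa
2.46773×10⁸ Pa ÷ (133.322 Pa/torr) = 1.85095×10⁶ torr

1.851×10⁶ torr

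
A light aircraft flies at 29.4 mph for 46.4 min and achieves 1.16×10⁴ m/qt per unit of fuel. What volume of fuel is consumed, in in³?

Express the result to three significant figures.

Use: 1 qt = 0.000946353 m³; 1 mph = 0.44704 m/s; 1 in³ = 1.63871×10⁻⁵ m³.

182 in³

29.4 mph → 13.143 m/s
46.4 min → 2784 s
d = v × t = 13.143 × 2784 = 36590.1 m
1.16×10⁴ m/qt → 1.22576×10⁷ m/m³
V = d / (distance per unit fuel) = 36590.1 / 1.22576×10⁷ = 0.00298509 m³
In in³: 0.00298509 / 1.63871×10⁻⁵ = 182.161 in³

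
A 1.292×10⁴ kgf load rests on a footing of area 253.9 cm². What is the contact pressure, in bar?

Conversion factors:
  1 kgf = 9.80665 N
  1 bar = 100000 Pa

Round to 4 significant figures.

49.90 bar

1.292×10⁴ kgf × 9.80665 = 126702 N
253.9 cm² × 0.0001 = 0.02539 m²
P = F / A = 126702 N / 0.02539 m² = 4.99023×10⁶ Pa
4.99023×10⁶ Pa ÷ (100000 Pa/bar) = 49.9023 bar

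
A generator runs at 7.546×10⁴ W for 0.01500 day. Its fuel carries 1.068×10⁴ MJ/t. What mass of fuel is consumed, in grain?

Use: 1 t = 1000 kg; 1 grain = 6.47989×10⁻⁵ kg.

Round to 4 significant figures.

1.413×10⁵ grain

0.01500 day → 1296 s
E = P × t = 75460 × 1296 = 9.77962×10⁷ J
1.068×10⁴ MJ/t → 1.068×10⁷ J/kg
m = E / e_s = 9.77962×10⁷ / 1.068×10⁷ = 9.15695 kg
In grain: 9.15695 / 6.47989×10⁻⁵ = 141313 grain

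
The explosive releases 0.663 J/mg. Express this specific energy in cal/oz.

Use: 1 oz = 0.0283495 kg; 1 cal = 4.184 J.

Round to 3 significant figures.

4490 cal/oz

0.663 J/mg ÷ 10⁻⁶ kg/mg = 663000 J/kg
663000 J/kg ÷ 4.184 J/cal × 0.0283495 kg/oz = 4492.28 cal/oz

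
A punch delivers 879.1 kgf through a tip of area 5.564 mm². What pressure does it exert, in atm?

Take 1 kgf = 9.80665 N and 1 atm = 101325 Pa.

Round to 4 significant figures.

1.529×10⁴ atm

879.1 kgf × 9.80665 → 8621.03 N
5.564 mm² × 10⁻⁶ → 5.564×10⁻⁶ m²
P = F / A = 8621.03 N / 5.564×10⁻⁶ m² = 1.54943×10⁹ Pa
1.54943×10⁹ Pa ÷ (101325 Pa/atm) = 15291.7 atm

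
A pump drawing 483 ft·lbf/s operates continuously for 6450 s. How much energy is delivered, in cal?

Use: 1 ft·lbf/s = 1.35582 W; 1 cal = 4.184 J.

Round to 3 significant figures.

1.01×10⁶ cal

483 ft·lbf/s × 1.35582 → 654.861 W
E = P × t = 654.861 W × 6450 s = 4.22385×10⁶ J
4.22385×10⁶ J ÷ (4.184 J/cal) = 1.00952×10⁶ cal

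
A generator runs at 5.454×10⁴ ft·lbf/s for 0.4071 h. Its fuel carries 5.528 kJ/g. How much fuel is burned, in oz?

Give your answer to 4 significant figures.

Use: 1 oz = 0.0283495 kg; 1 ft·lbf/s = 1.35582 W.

5.454×10⁴ ft·lbf/s → 73946.4 W
0.4071 h → 1465.56 s
E = P × t = 73946.4 × 1465.56 = 1.08373×10⁸ J
5.528 kJ/g → 5.528×10⁶ J/kg
m = E / e_s = 1.08373×10⁸ / 5.528×10⁶ = 19.6044 kg
In oz: 19.6044 / 0.0283495 = 691.525 oz

691.5 oz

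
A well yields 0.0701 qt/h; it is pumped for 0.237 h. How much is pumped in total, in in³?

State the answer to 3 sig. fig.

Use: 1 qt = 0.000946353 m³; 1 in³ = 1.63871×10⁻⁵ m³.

0.0701 qt/h → 1.84276×10⁻⁸ m³/s
0.237 h → 853.2 s
V = Q × t = 1.84276×10⁻⁸ × 853.2 = 1.57224×10⁻⁵ m³
In in³: 1.57224×10⁻⁵ / 1.63871×10⁻⁵ = 0.959438 in³

0.959 in³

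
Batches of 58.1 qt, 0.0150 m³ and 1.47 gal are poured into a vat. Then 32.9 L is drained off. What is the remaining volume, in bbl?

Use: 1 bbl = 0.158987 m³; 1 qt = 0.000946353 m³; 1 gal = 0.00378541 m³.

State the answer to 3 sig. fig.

58.1 qt × 0.000946353 = 0.0549831 m³
0.0150 m³ (already m³)
1.47 gal × 0.00378541 = 0.00556455 m³
32.9 L × 0.001 = 0.0329 m³
Net: 0.0549831 + 0.015 + 0.00556455 − 0.0329 = 0.0426476 m³
In bbl: 0.0426476 / 0.158987 = 0.268246 bbl

0.268 bbl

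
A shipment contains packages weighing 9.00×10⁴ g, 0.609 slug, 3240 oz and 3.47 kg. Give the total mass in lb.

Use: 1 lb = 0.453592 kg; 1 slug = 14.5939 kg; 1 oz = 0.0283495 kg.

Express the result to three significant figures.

9.00×10⁴ g × 0.001 = 90 kg
0.609 slug × 14.5939 = 8.88769 kg
3240 oz × 0.0283495 = 91.8524 kg
3.47 kg (already kg)
Combined: 90 + 8.88769 + 91.8524 + 3.47 = 194.21 kg
In lb: 194.21 / 0.453592 = 428.16 lb

428 lb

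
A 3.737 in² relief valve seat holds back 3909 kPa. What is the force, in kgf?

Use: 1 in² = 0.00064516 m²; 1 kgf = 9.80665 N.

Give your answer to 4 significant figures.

961.0 kgf

3909 kPa × 1000 = 3.909×10⁶ Pa
3.737 in² × 0.00064516 = 0.00241096 m²
F = P × A = 3.909×10⁶ Pa × 0.00241096 m² = 9424.44 N
9424.44 N ÷ (9.80665 N/kgf) = 961.025 kgf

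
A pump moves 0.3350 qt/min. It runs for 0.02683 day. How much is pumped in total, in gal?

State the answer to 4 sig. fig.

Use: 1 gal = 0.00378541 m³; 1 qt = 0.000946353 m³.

0.3350 qt/min → 5.2838×10⁻⁶ m³/s
0.02683 day → 2318.11 s
V = Q × t = 5.2838×10⁻⁶ × 2318.11 = 0.0122484 m³
In gal: 0.0122484 / 0.00378541 = 3.23569 gal

3.236 gal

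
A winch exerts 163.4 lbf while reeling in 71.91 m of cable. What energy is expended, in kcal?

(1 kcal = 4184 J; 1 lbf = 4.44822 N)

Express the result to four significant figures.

12.49 kcal

163.4 lbf × 4.44822 → 726.839 N
W = F × d = 726.839 N × 71.91 m = 52267 J
52267 J ÷ (4184 J/kcal) = 12.4921 kcal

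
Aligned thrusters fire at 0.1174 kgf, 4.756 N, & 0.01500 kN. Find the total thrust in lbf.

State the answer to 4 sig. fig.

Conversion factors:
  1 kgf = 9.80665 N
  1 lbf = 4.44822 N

0.1174 kgf × 9.80665 → 1.1513 N
4.756 N (already N)
0.01500 kN × 1000 → 15 N
Combined: 1.1513 + 4.756 + 15 = 20.9073 N
In lbf: 20.9073 / 4.44822 = 4.70015 lbf

4.700 lbf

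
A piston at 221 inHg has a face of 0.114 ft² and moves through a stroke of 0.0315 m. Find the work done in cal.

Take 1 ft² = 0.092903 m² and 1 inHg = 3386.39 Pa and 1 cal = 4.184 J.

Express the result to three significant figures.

59.7 cal

221 inHg → 748392 Pa
0.114 ft² → 0.0105909 m²
F = P × A = 748392 × 0.0105909 = 7926.14 N
W = F × d = 7926.14 × 0.0315 = 249.673 J
In cal: 249.673 / 4.184 = 59.6733 cal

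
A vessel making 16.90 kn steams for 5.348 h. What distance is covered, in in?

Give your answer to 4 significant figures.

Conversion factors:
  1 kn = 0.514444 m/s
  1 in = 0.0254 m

16.90 kn × 0.514444 = 8.6941 m/s
5.348 h × 3600 = 19252.8 s
d = v × t = 8.6941 m/s × 19252.8 s = 167386 m
167386 m ÷ (0.0254 m/in) = 6.59×10⁶ in

6.590×10⁶ in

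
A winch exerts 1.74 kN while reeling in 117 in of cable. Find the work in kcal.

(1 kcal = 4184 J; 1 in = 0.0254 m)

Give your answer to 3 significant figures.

1.24 kcal

1.74 kN × 1000 = 1740 N
117 in × 0.0254 = 2.9718 m
W = F × d = 1740 N × 2.9718 m = 5170.93 J
5170.93 J ÷ (4184 J/kcal) = 1.23588 kcal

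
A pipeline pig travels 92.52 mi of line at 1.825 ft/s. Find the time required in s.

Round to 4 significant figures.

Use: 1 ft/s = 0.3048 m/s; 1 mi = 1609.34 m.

92.52 mi × 1609.34 → 148896 m
1.825 ft/s × 0.3048 → 0.55626 m/s
t = d / v = 148896 m / 0.55626 m/s = 267673 s

2.677×10⁵ s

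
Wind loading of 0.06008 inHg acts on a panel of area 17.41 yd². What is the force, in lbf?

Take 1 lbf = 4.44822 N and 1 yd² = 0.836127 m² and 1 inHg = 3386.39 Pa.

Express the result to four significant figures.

665.8 lbf

0.06008 inHg × 3386.39 → 203.454 Pa
17.41 yd² × 0.836127 → 14.557 m²
F = P × A = 203.454 Pa × 14.557 m² = 2961.68 N
2961.68 N ÷ (4.44822 N/lbf) = 665.812 lbf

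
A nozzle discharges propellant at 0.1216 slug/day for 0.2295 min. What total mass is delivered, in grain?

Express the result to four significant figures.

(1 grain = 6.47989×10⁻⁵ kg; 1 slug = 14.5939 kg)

0.1216 slug/day → 2.05396×10⁻⁵ kg/s
0.2295 min → 13.77 s
m = ṁ × t = 2.05396×10⁻⁵ × 13.77 = 2.8283×10⁻⁴ kg
In grain: 2.8283×10⁻⁴ / 6.47989×10⁻⁵ = 4.36473 grain

4.365 grain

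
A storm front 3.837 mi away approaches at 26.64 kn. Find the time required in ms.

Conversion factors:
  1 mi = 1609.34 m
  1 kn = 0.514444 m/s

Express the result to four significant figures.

4.506×10⁵ ms

3.837 mi × 1609.34 → 6175.04 m
26.64 kn × 0.514444 → 13.7048 m/s
t = d / v = 6175.04 m / 13.7048 m/s = 450.575 s
450.575 s ÷ (0.001 s/ms) = 450575 ms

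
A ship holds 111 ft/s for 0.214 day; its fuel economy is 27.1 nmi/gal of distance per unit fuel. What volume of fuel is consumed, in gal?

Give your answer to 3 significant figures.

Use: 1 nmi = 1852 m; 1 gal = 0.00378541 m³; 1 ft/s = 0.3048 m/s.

111 ft/s → 33.8328 m/s
0.214 day → 18489.6 s
d = v × t = 33.8328 × 18489.6 = 625555 m
27.1 nmi/gal → 1.32586×10⁷ m/m³
V = d / (distance per unit fuel) = 625555 / 1.32586×10⁷ = 0.0471811 m³
In gal: 0.0471811 / 0.00378541 = 12.4639 gal

12.5 gal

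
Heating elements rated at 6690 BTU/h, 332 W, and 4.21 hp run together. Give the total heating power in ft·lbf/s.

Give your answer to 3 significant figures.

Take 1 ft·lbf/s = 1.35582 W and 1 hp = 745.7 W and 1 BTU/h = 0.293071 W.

6690 BTU/h × 0.293071 = 1960.64 W
332 W (already W)
4.21 hp × 745.7 = 3139.4 W
Sum: 1960.64 + 332 + 3139.4 = 5432.04 W
In ft·lbf/s: 5432.04 / 1.35582 = 4006.46 ft·lbf/s

4010 ft·lbf/s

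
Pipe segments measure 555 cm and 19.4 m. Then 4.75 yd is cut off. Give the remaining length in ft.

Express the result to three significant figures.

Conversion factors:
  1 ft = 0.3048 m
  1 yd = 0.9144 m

67.6 ft

555 cm × 0.01 = 5.55 m
19.4 m (already m)
4.75 yd × 0.9144 = 4.3434 m
Sum: 5.55 + 19.4 − 4.3434 = 20.6066 m
In ft: 20.6066 / 0.3048 = 67.607 ft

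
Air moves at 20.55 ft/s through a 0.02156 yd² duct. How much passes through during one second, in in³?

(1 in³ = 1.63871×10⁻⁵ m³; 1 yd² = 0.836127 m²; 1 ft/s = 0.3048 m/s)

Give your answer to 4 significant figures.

20.55 ft/s × 0.3048 = 6.26364 m/s
0.02156 yd² × 0.836127 = 0.0180269 m²
V = v × A × t = 6.26364 m/s × 0.0180269 m² × 1 s = 0.112914 m³
0.112914 m³ ÷ (1.63871×10⁻⁵ m³/in³) = 6890.42 in³

6890 in³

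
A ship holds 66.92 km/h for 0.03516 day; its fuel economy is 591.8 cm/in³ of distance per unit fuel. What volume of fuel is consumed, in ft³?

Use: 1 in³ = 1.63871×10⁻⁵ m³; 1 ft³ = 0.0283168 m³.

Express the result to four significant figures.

66.92 km/h → 18.5889 m/s
0.03516 day → 3037.82 s
d = v × t = 18.5889 × 3037.82 = 56469.7 m
591.8 cm/in³ → 361138 m/m³
V = d / (distance per unit fuel) = 56469.7 / 361138 = 0.156366 m³
In ft³: 0.156366 / 0.0283168 = 5.52202 ft³

5.522 ft³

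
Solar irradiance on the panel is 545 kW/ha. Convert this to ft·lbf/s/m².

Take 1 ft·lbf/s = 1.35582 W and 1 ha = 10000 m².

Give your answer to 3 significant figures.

40.2 ft·lbf/s/m²

545 kW/ha × 1000 W/kW ÷ 10000 m²/ha = 54.5 W/m²
54.5 W/m² ÷ 1.35582 W/ft·lbf/s = 40.1971 ft·lbf/s/m²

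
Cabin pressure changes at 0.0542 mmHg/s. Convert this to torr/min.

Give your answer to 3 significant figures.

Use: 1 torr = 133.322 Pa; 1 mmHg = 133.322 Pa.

3.25 torr/min

0.0542 mmHg/s × 133.322 Pa/mmHg = 7.22605 Pa/s
7.22605 Pa/s ÷ 133.322 Pa/torr × 60 s/min = 3.252 torr/min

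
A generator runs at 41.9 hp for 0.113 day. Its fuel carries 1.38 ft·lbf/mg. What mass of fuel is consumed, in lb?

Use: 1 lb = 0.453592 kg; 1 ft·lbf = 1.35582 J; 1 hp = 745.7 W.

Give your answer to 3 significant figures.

359 lb

41.9 hp → 31244.8 W
0.113 day → 9763.2 s
E = P × t = 31244.8 × 9763.2 = 3.05049×10⁸ J
1.38 ft·lbf/mg → 1.87103×10⁶ J/kg
m = E / e_s = 3.05049×10⁸ / 1.87103×10⁶ = 163.038 kg
In lb: 163.038 / 0.453592 = 359.438 lb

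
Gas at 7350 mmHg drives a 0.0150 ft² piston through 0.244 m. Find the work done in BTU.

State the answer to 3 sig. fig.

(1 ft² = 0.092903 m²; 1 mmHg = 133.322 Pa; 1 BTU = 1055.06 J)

7350 mmHg → 979917 Pa
0.0150 ft² → 0.00139354 m²
F = P × A = 979917 × 0.00139354 = 1365.55 N
W = F × d = 1365.55 × 0.244 = 333.194 J
In BTU: 333.194 / 1055.06 = 0.315806 BTU

0.316 BTU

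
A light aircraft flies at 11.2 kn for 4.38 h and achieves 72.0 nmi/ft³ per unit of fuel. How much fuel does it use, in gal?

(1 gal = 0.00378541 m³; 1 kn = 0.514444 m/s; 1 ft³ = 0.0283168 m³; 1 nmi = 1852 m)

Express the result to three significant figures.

5.10 gal

11.2 kn → 5.76177 m/s
4.38 h → 15768 s
d = v × t = 5.76177 × 15768 = 90851.6 m
72.0 nmi/ft³ → 4.70901×10⁶ m/m³
V = d / (distance per unit fuel) = 90851.6 / 4.70901×10⁶ = 0.0192931 m³
In gal: 0.0192931 / 0.00378541 = 5.0967 gal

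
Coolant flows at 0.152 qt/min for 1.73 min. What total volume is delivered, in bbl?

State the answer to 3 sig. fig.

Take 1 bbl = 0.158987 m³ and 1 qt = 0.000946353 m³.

0.00157 bbl

0.152 qt/min → 2.39743×10⁻⁶ m³/s
1.73 min → 103.8 s
V = Q × t = 2.39743×10⁻⁶ × 103.8 = 2.48853×10⁻⁴ m³
In bbl: 2.48853×10⁻⁴ / 0.158987 = 0.00156524 bbl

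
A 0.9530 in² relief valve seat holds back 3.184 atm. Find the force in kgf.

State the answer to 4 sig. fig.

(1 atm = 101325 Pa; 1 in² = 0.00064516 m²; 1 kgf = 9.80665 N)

20.23 kgf

3.184 atm × 101325 → 322619 Pa
0.9530 in² × 0.00064516 → 6.14837×10⁻⁴ m²
F = P × A = 322619 Pa × 6.14837×10⁻⁴ m² = 198.358 N
198.358 N ÷ (9.80665 N/kgf) = 20.2269 kgf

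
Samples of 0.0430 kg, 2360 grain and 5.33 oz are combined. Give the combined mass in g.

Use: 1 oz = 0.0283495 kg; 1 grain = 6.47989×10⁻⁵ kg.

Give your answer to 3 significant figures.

347 g

0.0430 kg (already kg)
2360 grain × 6.47989×10⁻⁵ = 0.152925 kg
5.33 oz × 0.0283495 = 0.151103 kg
Sum: 0.043 + 0.152925 + 0.151103 = 0.347028 kg
In g: 0.347028 / 0.001 = 347.028 g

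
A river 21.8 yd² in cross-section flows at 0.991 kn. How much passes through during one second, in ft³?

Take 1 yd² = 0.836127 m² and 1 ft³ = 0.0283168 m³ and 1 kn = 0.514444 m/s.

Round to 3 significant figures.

328 ft³

0.991 kn × 0.514444 = 0.509814 m/s
21.8 yd² × 0.836127 = 18.2276 m²
V = v × A × t = 0.509814 m/s × 18.2276 m² × 1 s = 9.29269 m³
9.29269 m³ ÷ (0.0283168 m³/ft³) = 328.169 ft³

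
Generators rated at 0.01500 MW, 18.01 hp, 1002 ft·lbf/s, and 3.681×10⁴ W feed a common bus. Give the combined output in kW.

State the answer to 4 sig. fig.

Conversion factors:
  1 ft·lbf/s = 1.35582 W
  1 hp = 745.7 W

0.01500 MW × 1000000 = 15000 W
18.01 hp × 745.7 = 13430.1 W
1002 ft·lbf/s × 1.35582 = 1358.53 W
3.681×10⁴ W (already W)
Sum: 15000 + 13430.1 + 1358.53 + 36810 = 66598.6 W
In kW: 66598.6 / 1000 = 66.5986 kW

66.60 kW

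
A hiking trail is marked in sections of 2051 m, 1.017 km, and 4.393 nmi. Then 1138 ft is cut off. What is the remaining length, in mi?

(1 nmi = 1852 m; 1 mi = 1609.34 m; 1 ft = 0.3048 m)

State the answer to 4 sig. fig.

6.746 mi

2051 m (already m)
1.017 km × 1000 = 1017 m
4.393 nmi × 1852 = 8135.84 m
1138 ft × 0.3048 = 346.862 m
Sum: 2051 + 1017 + 8135.84 − 346.862 = 10857 m
In mi: 10857 / 1609.34 = 6.74624 mi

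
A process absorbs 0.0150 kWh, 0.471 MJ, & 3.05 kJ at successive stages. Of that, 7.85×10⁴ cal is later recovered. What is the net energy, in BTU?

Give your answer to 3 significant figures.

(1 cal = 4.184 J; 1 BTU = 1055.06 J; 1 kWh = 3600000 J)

0.0150 kWh × 3600000 = 54000 J
0.471 MJ × 1000000 = 471000 J
3.05 kJ × 1000 = 3050 J
7.85×10⁴ cal × 4.184 = 328444 J
Result: 54000 + 471000 + 3050 − 328444 = 199606 J
In BTU: 199606 / 1055.06 = 189.189 BTU

189 BTU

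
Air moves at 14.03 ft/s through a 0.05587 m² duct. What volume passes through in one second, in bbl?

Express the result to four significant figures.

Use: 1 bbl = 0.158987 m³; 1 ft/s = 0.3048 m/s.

1.503 bbl

14.03 ft/s × 0.3048 = 4.27634 m/s
V = v × A × t = 4.27634 m/s × 0.05587 m² × 1 s = 0.238919 m³
0.238919 m³ ÷ (0.158987 m³/bbl) = 1.50276 bbl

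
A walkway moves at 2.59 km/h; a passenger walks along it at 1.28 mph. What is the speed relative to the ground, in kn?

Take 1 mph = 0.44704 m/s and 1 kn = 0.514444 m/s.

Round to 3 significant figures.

2.59 km/h × (1/3.6) → 0.719444 m/s
1.28 mph × 0.44704 → 0.572211 m/s
Combined: 0.719444 + 0.572211 = 1.29166 m/s
In kn: 1.29166 / 0.514444 = 2.51079 kn

2.51 kn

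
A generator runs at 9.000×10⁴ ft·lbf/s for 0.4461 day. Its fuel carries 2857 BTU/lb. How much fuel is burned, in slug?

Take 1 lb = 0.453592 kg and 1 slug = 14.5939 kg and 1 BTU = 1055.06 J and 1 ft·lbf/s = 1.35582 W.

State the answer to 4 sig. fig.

9.000×10⁴ ft·lbf/s → 122024 W
0.4461 day → 38543 s
E = P × t = 122024 × 38543 = 4.70317×10⁹ J
2857 BTU/lb → 6.64541×10⁶ J/kg
m = E / e_s = 4.70317×10⁹ / 6.64541×10⁶ = 707.732 kg
In slug: 707.732 / 14.5939 = 48.4951 slug

48.50 slug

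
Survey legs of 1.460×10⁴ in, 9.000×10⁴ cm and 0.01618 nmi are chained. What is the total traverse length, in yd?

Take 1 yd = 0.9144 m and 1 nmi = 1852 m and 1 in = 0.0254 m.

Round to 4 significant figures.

1423 yd

1.460×10⁴ in × 0.0254 = 370.84 m
9.000×10⁴ cm × 0.01 = 900 m
0.01618 nmi × 1852 = 29.9654 m
Sum: 370.84 + 900 + 29.9654 = 1300.81 m
In yd: 1300.81 / 0.9144 = 1422.58 yd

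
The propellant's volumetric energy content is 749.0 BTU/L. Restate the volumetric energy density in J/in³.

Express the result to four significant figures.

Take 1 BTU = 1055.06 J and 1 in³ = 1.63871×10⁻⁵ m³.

749.0 BTU/L × 1055.06 J/BTU ÷ 0.001 m³/L = 7.9024×10⁸ J/m³
7.9024×10⁸ J/m³ × 1.63871×10⁻⁵ m³/in³ = 12949.7 J/in³

1.295×10⁴ J/in³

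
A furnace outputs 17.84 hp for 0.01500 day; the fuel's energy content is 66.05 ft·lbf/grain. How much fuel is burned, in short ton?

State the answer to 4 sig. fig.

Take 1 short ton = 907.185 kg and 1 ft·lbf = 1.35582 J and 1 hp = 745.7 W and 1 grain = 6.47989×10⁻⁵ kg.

17.84 hp → 13303.3 W
0.01500 day → 1296 s
E = P × t = 13303.3 × 1296 = 1.72411×10⁷ J
66.05 ft·lbf/grain → 1.382×10⁶ J/kg
m = E / e_s = 1.72411×10⁷ / 1.382×10⁶ = 12.4755 kg
In short ton: 12.4755 / 907.185 = 0.0137519 short ton

0.01375 short ton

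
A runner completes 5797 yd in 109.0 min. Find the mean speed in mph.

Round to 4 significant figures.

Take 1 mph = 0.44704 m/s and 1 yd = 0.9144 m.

1.813 mph

5797 yd × 0.9144 → 5300.78 m
109.0 min × 60 → 6540 s
v = d / t = 5300.78 m / 6540 s = 0.810517 m/s
0.810517 m/s ÷ (0.44704 m/s/mph) = 1.81307 mph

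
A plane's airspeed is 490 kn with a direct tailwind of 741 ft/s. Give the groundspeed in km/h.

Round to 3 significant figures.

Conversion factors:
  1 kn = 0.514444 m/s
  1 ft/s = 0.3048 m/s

490 kn × 0.514444 → 252.078 m/s
741 ft/s × 0.3048 → 225.857 m/s
Combined: 252.078 + 225.857 = 477.935 m/s
In km/h: 477.935 / (1/3.6) = 1720.57 km/h

1720 km/h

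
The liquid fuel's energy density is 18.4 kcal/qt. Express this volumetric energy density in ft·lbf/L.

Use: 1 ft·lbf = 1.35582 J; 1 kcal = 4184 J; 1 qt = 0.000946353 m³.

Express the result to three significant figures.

18.4 kcal/qt × 4184 J/kcal ÷ 0.000946353 m³/qt = 8.13498×10⁷ J/m³
8.13498×10⁷ J/m³ ÷ 1.35582 J/ft·lbf × 0.001 m³/L = 60000.4 ft·lbf/L

6.00×10⁴ ft·lbf/L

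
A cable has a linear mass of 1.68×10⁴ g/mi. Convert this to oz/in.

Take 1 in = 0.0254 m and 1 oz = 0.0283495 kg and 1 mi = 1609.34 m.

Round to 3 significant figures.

1.68×10⁴ g/mi × 0.001 kg/g ÷ 1609.34 m/mi = 0.0104391 kg/m
0.0104391 kg/m ÷ 0.0283495 kg/oz × 0.0254 m/in = 0.00935301 oz/in

0.00935 oz/in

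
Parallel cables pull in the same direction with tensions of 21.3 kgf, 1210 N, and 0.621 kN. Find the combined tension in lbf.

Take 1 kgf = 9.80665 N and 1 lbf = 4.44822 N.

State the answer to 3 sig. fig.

459 lbf

21.3 kgf × 9.80665 = 208.882 N
1210 N (already N)
0.621 kN × 1000 = 621 N
Total: 208.882 + 1210 + 621 = 2039.88 N
In lbf: 2039.88 / 4.44822 = 458.583 lbf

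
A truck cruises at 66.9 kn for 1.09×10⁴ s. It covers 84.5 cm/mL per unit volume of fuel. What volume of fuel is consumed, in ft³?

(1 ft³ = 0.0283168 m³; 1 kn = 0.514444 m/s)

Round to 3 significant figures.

15.7 ft³

66.9 kn → 34.4163 m/s
d = v × t = 34.4163 × 10900 = 375138 m
84.5 cm/mL → 845000 m/m³
V = d / (distance per unit fuel) = 375138 / 845000 = 0.44395 m³
In ft³: 0.44395 / 0.0283168 = 15.678 ft³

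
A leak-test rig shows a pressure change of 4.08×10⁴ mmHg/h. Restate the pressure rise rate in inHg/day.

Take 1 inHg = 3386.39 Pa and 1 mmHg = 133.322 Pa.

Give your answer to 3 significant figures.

4.08×10⁴ mmHg/h × 133.322 Pa/mmHg ÷ 3600 s/h = 1510.98 Pa/s
1510.98 Pa/s ÷ 3386.39 Pa/inHg × 86400 s/day = 38551 inHg/day

3.86×10⁴ inHg/day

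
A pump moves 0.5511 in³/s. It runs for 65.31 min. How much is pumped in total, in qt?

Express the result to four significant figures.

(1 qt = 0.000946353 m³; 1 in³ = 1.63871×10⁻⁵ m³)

37.39 qt

0.5511 in³/s → 9.03093×10⁻⁶ m³/s
65.31 min → 3918.6 s
V = Q × t = 9.03093×10⁻⁶ × 3918.6 = 0.0353886 m³
In qt: 0.0353886 / 0.000946353 = 37.3947 qt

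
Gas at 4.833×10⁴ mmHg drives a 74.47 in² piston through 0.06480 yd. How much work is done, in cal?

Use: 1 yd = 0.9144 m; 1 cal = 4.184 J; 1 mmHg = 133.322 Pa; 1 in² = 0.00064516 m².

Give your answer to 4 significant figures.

4.833×10⁴ mmHg → 6.44345×10⁶ Pa
74.47 in² → 0.0480451 m²
F = P × A = 6.44345×10⁶ × 0.0480451 = 309576 N
0.06480 yd → 0.0592531 m
W = F × d = 309576 × 0.0592531 = 18343.3 J
In cal: 18343.3 / 4.184 = 4384.15 cal

4384 cal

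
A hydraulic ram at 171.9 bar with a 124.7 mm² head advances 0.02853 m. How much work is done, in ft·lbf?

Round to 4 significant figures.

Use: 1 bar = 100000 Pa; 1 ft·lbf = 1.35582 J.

45.11 ft·lbf

171.9 bar → 1.719×10⁷ Pa
124.7 mm² → 1.247×10⁻⁴ m²
F = P × A = 1.719×10⁷ × 1.247×10⁻⁴ = 2143.59 N
W = F × d = 2143.59 × 0.02853 = 61.1566 J
In ft·lbf: 61.1566 / 1.35582 = 45.1067 ft·lbf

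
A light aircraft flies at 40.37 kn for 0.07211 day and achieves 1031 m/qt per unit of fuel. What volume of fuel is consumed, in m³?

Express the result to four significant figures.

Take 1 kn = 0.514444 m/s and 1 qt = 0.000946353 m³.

40.37 kn → 20.7681 m/s
0.07211 day → 6230.3 s
d = v × t = 20.7681 × 6230.3 = 129391 m
1031 m/qt → 1.08945×10⁶ m/m³
V = d / (distance per unit fuel) = 129391 / 1.08945×10⁶ = 0.118767 m³

0.1188 m³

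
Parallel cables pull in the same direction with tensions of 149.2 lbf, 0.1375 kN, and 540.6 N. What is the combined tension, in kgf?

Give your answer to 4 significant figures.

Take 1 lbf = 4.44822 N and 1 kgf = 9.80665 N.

136.8 kgf

149.2 lbf × 4.44822 → 663.674 N
0.1375 kN × 1000 → 137.5 N
540.6 N (already N)
Sum: 663.674 + 137.5 + 540.6 = 1341.77 N
In kgf: 1341.77 / 9.80665 = 136.822 kgf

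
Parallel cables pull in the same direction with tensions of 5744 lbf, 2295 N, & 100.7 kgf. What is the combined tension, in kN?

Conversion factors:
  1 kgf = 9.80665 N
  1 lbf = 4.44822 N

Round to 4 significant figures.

5744 lbf × 4.44822 = 25550.6 N
2295 N (already N)
100.7 kgf × 9.80665 = 987.53 N
Sum: 25550.6 + 2295 + 987.53 = 28833.1 N
In kN: 28833.1 / 1000 = 28.8331 kN

28.83 kN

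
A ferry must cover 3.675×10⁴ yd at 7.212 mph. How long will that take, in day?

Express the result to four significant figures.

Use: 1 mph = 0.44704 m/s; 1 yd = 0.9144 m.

0.1206 day

3.675×10⁴ yd × 0.9144 = 33604.2 m
7.212 mph × 0.44704 = 3.22405 m/s
t = d / v = 33604.2 m / 3.22405 m/s = 10423 s
10423 s ÷ (86400 s/day) = 0.120637 day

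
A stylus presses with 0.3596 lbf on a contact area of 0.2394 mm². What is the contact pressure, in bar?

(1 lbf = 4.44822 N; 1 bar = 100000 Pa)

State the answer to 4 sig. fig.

0.3596 lbf × 4.44822 = 1.59958 N
0.2394 mm² × 10⁻⁶ = 2.394×10⁻⁷ m²
P = F / A = 1.59958 N / 2.394×10⁻⁷ m² = 6.68162×10⁶ Pa
6.68162×10⁶ Pa ÷ (100000 Pa/bar) = 66.8162 bar

66.82 bar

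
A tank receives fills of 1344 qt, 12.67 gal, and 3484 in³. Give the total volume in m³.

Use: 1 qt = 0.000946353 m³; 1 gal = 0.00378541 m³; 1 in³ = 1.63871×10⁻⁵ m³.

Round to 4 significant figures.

1344 qt × 0.000946353 = 1.2719 m³
12.67 gal × 0.00378541 = 0.0479611 m³
3484 in³ × 1.63871×10⁻⁵ = 0.0570927 m³
Sum: 1.2719 + 0.0479611 + 0.0570927 = 1.37695 m³

1.377 m³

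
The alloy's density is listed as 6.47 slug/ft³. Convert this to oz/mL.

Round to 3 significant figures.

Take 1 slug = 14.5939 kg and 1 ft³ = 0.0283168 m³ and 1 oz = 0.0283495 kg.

6.47 slug/ft³ × 14.5939 kg/slug ÷ 0.0283168 m³/ft³ = 3334.51 kg/m³
3334.51 kg/m³ ÷ 0.0283495 kg/oz × 10⁻⁶ m³/mL = 0.117621 oz/mL

0.118 oz/mL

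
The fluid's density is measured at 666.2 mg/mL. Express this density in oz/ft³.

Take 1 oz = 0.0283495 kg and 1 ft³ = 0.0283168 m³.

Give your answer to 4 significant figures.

665.4 oz/ft³

666.2 mg/mL × 10⁻⁶ kg/mg ÷ 10⁻⁶ m³/mL = 666.2 kg/m³
666.2 kg/m³ ÷ 0.0283495 kg/oz × 0.0283168 m³/ft³ = 665.432 oz/ft³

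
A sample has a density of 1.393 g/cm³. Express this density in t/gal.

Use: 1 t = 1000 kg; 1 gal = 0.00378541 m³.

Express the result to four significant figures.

1.393 g/cm³ × 0.001 kg/g ÷ 10⁻⁶ m³/cm³ = 1393 kg/m³
1393 kg/m³ ÷ 1000 kg/t × 0.00378541 m³/gal = 0.00527308 t/gal

0.005273 t/gal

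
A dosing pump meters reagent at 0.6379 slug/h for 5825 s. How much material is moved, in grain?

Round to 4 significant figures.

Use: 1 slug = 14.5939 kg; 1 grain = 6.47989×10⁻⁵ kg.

0.6379 slug/h → 0.00258596 kg/s
m = ṁ × t = 0.00258596 × 5825 = 15.0632 kg
In grain: 15.0632 / 6.47989×10⁻⁵ = 232461 grain

2.325×10⁵ grain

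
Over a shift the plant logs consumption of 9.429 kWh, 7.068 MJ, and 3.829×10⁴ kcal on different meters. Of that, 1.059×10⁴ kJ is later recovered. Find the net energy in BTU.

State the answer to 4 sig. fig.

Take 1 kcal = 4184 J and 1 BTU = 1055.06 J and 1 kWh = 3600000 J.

1.807×10⁵ BTU

9.429 kWh × 3600000 = 3.39444×10⁷ J
7.068 MJ × 1000000 = 7.068×10⁶ J
3.829×10⁴ kcal × 4184 = 1.60205×10⁸ J
1.059×10⁴ kJ × 1000 = 1.059×10⁷ J
Sum: 3.39444×10⁷ + 7.068×10⁶ + 1.60205×10⁸ − 1.059×10⁷ = 1.90627×10⁸ J
In BTU: 1.90627×10⁸ / 1055.06 = 180679 BTU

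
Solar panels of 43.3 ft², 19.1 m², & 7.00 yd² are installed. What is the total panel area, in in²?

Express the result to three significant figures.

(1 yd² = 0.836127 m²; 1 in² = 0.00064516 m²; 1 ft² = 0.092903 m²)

43.3 ft² × 0.092903 → 4.0227 m²
19.1 m² (already m²)
7.00 yd² × 0.836127 → 5.85289 m²
Total: 4.0227 + 19.1 + 5.85289 = 28.9756 m²
In in²: 28.9756 / 0.00064516 = 44912.3 in²

4.49×10⁴ in²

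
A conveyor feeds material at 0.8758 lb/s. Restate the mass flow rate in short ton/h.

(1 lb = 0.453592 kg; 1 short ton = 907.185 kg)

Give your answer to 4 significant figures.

1.576 short ton/h

0.8758 lb/s × 0.453592 kg/lb = 0.397256 kg/s
0.397256 kg/s ÷ 907.185 kg/short ton × 3600 s/h = 1.57644 short ton/h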